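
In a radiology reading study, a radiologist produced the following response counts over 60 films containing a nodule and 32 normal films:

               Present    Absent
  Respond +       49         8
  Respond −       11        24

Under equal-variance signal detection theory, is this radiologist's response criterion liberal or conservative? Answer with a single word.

liberal

z(H) = 0.903, z(FA) = -0.674
c = −½·(z(H) + z(FA)) = -0.1145
c < 0 → liberal criterion (biased toward responding “yes”).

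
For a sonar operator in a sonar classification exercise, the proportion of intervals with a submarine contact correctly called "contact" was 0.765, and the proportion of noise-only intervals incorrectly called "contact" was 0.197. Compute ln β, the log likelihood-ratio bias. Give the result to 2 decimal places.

z(H) = z(0.765) = 0.722
z(FA) = z(0.197) = -0.852
ln β = −½·[z(H)² − z(FA)²] = −0.5 × (0.521 − 0.726) = 0.1025

ln β = 0.10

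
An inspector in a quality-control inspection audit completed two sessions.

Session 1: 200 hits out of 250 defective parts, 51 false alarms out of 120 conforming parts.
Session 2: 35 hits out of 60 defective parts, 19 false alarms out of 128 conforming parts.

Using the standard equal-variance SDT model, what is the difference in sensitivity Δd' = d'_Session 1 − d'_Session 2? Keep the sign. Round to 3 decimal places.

Δd' = -0.223

Session 1: z(0.8000) = 0.8416, z(0.4250) = -0.1891, d' = 1.0307
Session 2: z(0.5833) = 0.2103, z(0.1484) = -1.0433, d' = 1.2536
Δd' = d'_Session 1 − d'_Session 2 = 1.0307 − 1.2536 = -0.2229
Session 2 has the higher sensitivity.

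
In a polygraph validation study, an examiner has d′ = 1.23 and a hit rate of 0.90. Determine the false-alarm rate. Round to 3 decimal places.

z(hit rate) = z(0.90) = 1.2816
z(FA) = z(H) − d' = 1.2816 − 1.23 = 0.0516
false-alarm rate = Φ(0.0516) = 0.5206

false-alarm rate = 0.521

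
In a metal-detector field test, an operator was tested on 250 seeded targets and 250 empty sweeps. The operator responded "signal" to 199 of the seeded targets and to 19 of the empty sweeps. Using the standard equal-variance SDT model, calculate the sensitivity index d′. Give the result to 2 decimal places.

H = 199/250 = 0.7960
FA = 19/250 = 0.0760
z(H) = z(0.7960) = 0.827
z(FA) = z(0.0760) = -1.433
d' = z(H) − z(FA) = 0.827 − (-1.433) = 2.260

d′ = 2.26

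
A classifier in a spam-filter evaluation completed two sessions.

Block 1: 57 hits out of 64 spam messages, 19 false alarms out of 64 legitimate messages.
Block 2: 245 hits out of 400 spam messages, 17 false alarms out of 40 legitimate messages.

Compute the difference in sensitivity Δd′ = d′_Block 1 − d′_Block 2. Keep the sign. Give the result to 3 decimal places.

Block 1: z(0.8906) = 1.2297, z(0.2969) = -0.5333, d' = 1.7630
Block 2: z(0.6125) = 0.2858, z(0.4250) = -0.1891, d' = 0.4749
Δd' = d'_Block 1 − d'_Block 2 = 1.7630 − 0.4749 = 1.2881
Block 1 has the higher sensitivity.

Δd′ = 1.288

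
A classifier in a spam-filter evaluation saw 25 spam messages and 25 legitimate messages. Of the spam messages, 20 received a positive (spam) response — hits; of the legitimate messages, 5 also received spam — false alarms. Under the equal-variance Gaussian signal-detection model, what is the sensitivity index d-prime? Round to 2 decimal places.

d-prime = 1.68

H = 20/25 = 0.8000
FA = 5/25 = 0.2000
z(0.8000) = 0.842, z(0.2000) = -0.842
d' = z(H) − z(FA) = 0.842 − (-0.842) = 1.684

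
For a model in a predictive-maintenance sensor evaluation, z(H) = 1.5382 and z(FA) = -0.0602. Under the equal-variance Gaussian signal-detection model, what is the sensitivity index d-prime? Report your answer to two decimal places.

d-prime = 1.60

d' = z(H) − z(FA) = 1.5382 − (-0.0602) = 1.5984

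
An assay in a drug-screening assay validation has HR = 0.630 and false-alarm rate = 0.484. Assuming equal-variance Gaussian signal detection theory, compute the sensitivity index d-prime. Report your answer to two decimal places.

Φ⁻¹(H) = Φ⁻¹(0.630) = 0.3319
Φ⁻¹(FA) = Φ⁻¹(0.484) = -0.0401
d' = z(H) − z(FA) = 0.3319 − (-0.0401) = 0.3720

d-prime = 0.37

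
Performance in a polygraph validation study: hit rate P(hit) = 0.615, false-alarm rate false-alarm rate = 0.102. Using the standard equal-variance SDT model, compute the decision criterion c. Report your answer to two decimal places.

c = 0.49

z(H) = z(0.615) = 0.292
z(FA) = z(0.102) = -1.270
c = −½·[z(H) + z(FA)] = −0.5 × (0.292 + (-1.270)) = 0.489
c > 0: the examiner has a conservative response bias.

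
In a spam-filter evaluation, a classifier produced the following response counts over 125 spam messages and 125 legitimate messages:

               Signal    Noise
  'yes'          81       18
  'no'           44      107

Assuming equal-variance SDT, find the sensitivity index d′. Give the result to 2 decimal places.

d′ = 1.44

H = 81/125 = 0.6480
FA = 18/125 = 0.1440
z(0.6480) = 0.3799, z(0.1440) = -1.0625
d' = z(H) − z(FA) = 0.3799 − (-1.0625) = 1.4424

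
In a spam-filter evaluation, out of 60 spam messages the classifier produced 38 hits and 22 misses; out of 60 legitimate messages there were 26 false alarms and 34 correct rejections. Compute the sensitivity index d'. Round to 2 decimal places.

H = 38/60 = 0.6333
FA = 26/60 = 0.4333
Φ⁻¹(0.6333) = 0.3406, Φ⁻¹(0.4333) = -0.1680
d' = z(H) − z(FA) = 0.3406 − (-0.1680) = 0.5086

d' = 0.51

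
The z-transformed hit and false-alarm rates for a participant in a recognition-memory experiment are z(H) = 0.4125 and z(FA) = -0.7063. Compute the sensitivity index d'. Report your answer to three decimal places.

d' = 1.119

d' = z(H) − z(FA) = 0.4125 − (-0.7063) = 1.1188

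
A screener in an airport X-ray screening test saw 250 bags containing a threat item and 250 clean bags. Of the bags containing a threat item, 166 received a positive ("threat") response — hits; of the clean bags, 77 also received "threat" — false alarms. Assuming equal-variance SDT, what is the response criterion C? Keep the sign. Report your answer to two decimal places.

C = 0.04

H = 166/250 = 0.6640
FA = 77/250 = 0.3080
z(H) = 0.4234
z(FA) = -0.5015
c = −½·[z(H) + z(FA)] = −0.5 × (0.4234 + (-0.5015)) = 0.03905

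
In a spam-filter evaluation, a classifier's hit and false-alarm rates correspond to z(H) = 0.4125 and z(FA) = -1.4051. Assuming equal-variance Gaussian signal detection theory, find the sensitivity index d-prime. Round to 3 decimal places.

d-prime = 1.818

d' = z(H) − z(FA) = 0.4125 − (-1.4051) = 1.8176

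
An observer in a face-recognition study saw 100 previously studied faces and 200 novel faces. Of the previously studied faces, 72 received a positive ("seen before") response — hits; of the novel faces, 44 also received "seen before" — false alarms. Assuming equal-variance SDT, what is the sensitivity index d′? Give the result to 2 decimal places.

H = 72/100 = 0.7200
FA = 44/200 = 0.2200
Φ⁻¹(0.7200) = 0.5828, Φ⁻¹(0.2200) = -0.7722
d' = z(H) − z(FA) = 0.5828 − (-0.7722) = 1.3550

d′ = 1.36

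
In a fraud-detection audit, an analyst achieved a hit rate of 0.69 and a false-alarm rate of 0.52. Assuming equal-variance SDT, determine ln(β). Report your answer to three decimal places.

ln β = -0.122

z(H) = z(0.69) = 0.4959
z(FA) = z(0.52) = 0.0502
ln β = −½·[z(H)² − z(FA)²] = −0.5 × (0.2459 − 0.0025) = -0.1217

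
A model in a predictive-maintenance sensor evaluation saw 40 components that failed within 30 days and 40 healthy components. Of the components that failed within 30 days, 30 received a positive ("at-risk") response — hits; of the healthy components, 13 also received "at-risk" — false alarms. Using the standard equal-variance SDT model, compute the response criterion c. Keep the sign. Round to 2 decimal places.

H = 30/40 = 0.7500
FA = 13/40 = 0.3250
z(H) = z(0.7500) = 0.6745
z(FA) = z(0.3250) = -0.4538
c = −½·[z(H) + z(FA)] = −0.5 × (0.6745 + (-0.4538)) = -0.11035
c < 0: the model has a liberal response bias.

c = -0.11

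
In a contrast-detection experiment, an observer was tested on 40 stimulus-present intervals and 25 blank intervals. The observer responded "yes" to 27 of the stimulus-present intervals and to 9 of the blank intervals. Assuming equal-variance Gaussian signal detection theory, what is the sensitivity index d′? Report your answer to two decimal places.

H = 27/40 = 0.6750
FA = 9/25 = 0.3600
z(H) = 0.4538
z(FA) = -0.3585
d' = z(H) − z(FA) = 0.4538 − (-0.3585) = 0.8123

d′ = 0.81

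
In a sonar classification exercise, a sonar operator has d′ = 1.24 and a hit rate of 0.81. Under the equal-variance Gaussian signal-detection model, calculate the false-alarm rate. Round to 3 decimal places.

false-alarm rate = 0.359

z(hit rate) = z(0.81) = 0.8779
z(FA) = z(H) − d' = 0.8779 − 1.24 = -0.3621
false-alarm rate = Φ(-0.3621) = 0.3586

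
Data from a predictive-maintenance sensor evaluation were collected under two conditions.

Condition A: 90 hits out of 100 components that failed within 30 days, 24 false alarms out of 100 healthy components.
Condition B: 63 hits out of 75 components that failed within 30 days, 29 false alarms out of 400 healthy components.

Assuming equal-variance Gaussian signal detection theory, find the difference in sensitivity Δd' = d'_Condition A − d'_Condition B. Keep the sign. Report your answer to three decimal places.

Condition A: z(0.9000) = 1.2816, z(0.2400) = -0.7063, d' = 1.9879
Condition B: z(0.8400) = 0.9945, z(0.0725) = -1.4574, d' = 2.4519
Δd' = d'_Condition A − d'_Condition B = 1.9879 − 2.4519 = -0.4640
Condition B has the higher sensitivity.

Δd' = -0.464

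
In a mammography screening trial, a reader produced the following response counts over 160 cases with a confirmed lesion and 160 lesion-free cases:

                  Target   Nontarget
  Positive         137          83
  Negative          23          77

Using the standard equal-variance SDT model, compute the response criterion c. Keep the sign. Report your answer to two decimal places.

H = 137/160 = 0.8562
FA = 83/160 = 0.5188
z(H) = z(0.8562) = 1.063
z(FA) = z(0.5188) = 0.047
c = −½·[z(H) + z(FA)] = −0.5 × (1.063 + 0.047) = -0.555
c < 0: the reader has a liberal response bias.

c = -0.56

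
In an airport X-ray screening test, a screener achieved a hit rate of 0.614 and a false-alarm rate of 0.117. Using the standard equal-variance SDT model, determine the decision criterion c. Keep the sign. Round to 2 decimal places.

z(H) = 0.2898
z(FA) = -1.1901
c = −½·[z(H) + z(FA)] = −0.5 × (0.2898 + (-1.1901)) = 0.45015

c = 0.45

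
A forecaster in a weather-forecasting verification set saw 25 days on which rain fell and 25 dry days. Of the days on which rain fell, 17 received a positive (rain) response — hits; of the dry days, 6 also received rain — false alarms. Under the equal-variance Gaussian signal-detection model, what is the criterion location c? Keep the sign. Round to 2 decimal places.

H = 17/25 = 0.6800
FA = 6/25 = 0.2400
z(0.6800) = 0.468, z(0.2400) = -0.706
c = −½·[z(H) + z(FA)] = −0.5 × (0.468 + (-0.706)) = 0.119
c > 0: the forecaster has a conservative response bias.

c = 0.12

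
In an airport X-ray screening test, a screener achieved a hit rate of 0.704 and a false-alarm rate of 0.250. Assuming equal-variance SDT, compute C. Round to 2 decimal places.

C = 0.07

z(H) = z(0.704) = 0.536
z(FA) = z(0.250) = -0.674
c = −½·[z(H) + z(FA)] = −0.5 × (0.536 + (-0.674)) = 0.069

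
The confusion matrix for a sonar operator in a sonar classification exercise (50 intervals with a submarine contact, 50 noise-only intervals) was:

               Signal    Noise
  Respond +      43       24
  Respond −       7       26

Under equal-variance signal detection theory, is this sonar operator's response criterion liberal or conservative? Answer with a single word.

liberal

z(H) = 1.080, z(FA) = -0.050
c = −½·(z(H) + z(FA)) = -0.515
c < 0 → liberal criterion (biased toward responding “yes”).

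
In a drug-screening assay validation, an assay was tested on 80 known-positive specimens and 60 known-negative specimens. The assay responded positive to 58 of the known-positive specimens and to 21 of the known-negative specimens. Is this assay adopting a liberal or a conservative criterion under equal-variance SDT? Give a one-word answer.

liberal

z(H) = 0.598, z(FA) = -0.385
c = −½·(z(H) + z(FA)) = -0.1065
c < 0 → liberal criterion (biased toward responding “yes”).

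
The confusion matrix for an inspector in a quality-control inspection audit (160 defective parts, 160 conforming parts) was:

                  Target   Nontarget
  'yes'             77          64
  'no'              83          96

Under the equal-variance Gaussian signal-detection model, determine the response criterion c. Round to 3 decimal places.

c = 0.150

H = 77/160 = 0.4813
FA = 64/160 = 0.4000
z(0.4813) = -0.0469, z(0.4000) = -0.2533
c = −½·[z(H) + z(FA)] = −0.5 × (-0.0469 + (-0.2533)) = 0.1501
c > 0: the inspector has a conservative response bias.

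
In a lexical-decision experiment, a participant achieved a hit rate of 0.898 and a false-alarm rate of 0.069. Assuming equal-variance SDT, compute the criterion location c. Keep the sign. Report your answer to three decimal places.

z(0.898) = 1.2702, z(0.069) = -1.4833
c = −½·[z(H) + z(FA)] = −0.5 × (1.2702 + (-1.4833)) = 0.10655
c > 0: the participant has a conservative response bias.

c = 0.107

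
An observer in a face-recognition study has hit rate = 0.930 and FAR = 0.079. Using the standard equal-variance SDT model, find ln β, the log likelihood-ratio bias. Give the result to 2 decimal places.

ln β = -0.09

z(H) = z(0.930) = 1.476
z(FA) = z(0.079) = -1.412
ln β = −½·[z(H)² − z(FA)²] = −0.5 × (2.179 − 1.994) = -0.0925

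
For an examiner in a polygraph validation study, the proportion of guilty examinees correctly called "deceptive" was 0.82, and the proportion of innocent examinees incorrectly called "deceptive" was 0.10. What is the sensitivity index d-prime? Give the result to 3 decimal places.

Φ⁻¹(0.82) = 0.9154, Φ⁻¹(0.10) = -1.2816
d' = z(H) − z(FA) = 0.9154 − (-1.2816) = 2.1970

d-prime = 2.197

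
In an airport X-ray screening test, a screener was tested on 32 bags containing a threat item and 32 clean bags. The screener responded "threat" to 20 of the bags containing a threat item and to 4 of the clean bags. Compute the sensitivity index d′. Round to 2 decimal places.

H = 20/32 = 0.6250
FA = 4/32 = 0.1250
z(0.6250) = 0.319, z(0.1250) = -1.150
d' = z(H) − z(FA) = 0.319 − (-1.150) = 1.469

d′ = 1.47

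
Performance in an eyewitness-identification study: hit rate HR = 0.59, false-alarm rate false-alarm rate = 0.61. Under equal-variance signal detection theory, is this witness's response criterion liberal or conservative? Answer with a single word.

liberal

z(H) = 0.228, z(FA) = 0.279
c = −½·(z(H) + z(FA)) = -0.2535
c < 0 → liberal criterion (biased toward responding “yes”).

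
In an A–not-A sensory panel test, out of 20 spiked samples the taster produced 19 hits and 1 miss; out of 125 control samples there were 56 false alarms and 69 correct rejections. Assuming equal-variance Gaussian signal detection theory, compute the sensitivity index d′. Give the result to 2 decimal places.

H = 19/20 = 0.9500
FA = 56/125 = 0.4480
Φ⁻¹(0.9500) = 1.645, Φ⁻¹(0.4480) = -0.131
d' = z(H) − z(FA) = 1.645 − (-0.131) = 1.776

d′ = 1.78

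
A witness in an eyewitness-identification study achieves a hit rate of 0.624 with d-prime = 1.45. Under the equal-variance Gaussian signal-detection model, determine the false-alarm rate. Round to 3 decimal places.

z(hit rate) = z(0.624) = 0.3160
z(FA) = z(H) − d' = 0.3160 − 1.45 = -1.1340
false-alarm rate = Φ(-1.1340) = 0.1284

false-alarm rate = 0.128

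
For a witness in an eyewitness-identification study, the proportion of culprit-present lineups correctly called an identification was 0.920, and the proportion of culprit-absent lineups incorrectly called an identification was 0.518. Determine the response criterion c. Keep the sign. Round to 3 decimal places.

z(H) = 1.4051
z(FA) = 0.0451
c = −½·[z(H) + z(FA)] = −0.5 × (1.4051 + 0.0451) = -0.7251
c < 0: the witness has a liberal response bias.

c = -0.725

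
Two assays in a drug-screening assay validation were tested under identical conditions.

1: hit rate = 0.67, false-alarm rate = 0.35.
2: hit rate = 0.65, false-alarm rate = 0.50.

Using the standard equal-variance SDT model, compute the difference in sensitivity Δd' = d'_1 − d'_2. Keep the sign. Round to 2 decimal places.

1: z(0.67) = 0.440, z(0.35) = -0.385, d' = 0.825
2: z(0.65) = 0.385, z(0.50) = 0.000, d' = 0.385
Δd' = d'_1 − d'_2 = 0.825 − 0.385 = 0.440
1 has the higher sensitivity.

Δd' = 0.44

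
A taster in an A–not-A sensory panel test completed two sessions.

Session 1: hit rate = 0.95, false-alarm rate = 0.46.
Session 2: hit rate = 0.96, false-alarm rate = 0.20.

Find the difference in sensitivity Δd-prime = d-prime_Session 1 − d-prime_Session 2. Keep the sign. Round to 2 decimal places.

Δd-prime = -0.85

Session 1: z(0.95) = 1.645, z(0.46) = -0.100, d' = 1.745
Session 2: z(0.96) = 1.751, z(0.20) = -0.842, d' = 2.593
Δd' = d'_Session 1 − d'_Session 2 = 1.745 − 2.593 = -0.848
Session 2 has the higher sensitivity.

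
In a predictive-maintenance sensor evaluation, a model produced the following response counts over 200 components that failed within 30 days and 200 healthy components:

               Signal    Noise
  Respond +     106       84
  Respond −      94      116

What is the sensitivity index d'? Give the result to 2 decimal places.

H = 106/200 = 0.5300
FA = 84/200 = 0.4200
z(0.5300) = 0.0753, z(0.4200) = -0.2019
d' = z(H) − z(FA) = 0.0753 − (-0.2019) = 0.2772

d' = 0.28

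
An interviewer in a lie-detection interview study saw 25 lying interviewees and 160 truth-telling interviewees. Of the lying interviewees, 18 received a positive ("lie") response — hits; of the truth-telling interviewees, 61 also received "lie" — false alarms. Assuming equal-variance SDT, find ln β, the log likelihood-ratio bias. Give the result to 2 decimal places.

ln β = -0.12

H = 18/25 = 0.7200
FA = 61/160 = 0.3812
z(H) = 0.583
z(FA) = -0.302
ln β = −½·[z(H)² − z(FA)²] = −0.5 × (0.340 − 0.091) = -0.1245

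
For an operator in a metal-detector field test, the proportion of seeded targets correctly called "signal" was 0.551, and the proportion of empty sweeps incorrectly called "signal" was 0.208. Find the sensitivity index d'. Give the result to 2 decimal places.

d' = 0.94

Φ⁻¹(H) = Φ⁻¹(0.551) = 0.1282
Φ⁻¹(FA) = Φ⁻¹(0.208) = -0.8134
d' = z(H) − z(FA) = 0.1282 − (-0.8134) = 0.9416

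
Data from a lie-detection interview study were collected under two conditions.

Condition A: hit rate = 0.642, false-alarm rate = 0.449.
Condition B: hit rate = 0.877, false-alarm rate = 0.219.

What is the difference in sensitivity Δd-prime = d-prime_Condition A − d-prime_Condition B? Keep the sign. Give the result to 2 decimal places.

Condition A: z(0.642) = 0.364, z(0.449) = -0.128, d' = 0.492
Condition B: z(0.877) = 1.160, z(0.219) = -0.776, d' = 1.936
Δd' = d'_Condition A − d'_Condition B = 0.492 − 1.936 = -1.444
Condition B has the higher sensitivity.

Δd-prime = -1.44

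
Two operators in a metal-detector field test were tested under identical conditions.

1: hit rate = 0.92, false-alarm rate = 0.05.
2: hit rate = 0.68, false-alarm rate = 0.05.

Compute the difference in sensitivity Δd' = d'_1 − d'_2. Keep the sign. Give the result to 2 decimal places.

Δd' = 0.94

1: z(0.92) = 1.405, z(0.05) = -1.645, d' = 3.050
2: z(0.68) = 0.468, z(0.05) = -1.645, d' = 2.113
Δd' = d'_1 − d'_2 = 3.050 − 2.113 = 0.937
1 has the higher sensitivity.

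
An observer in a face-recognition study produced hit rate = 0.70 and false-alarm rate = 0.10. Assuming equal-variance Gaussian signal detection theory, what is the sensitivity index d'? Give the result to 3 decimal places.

Φ⁻¹(0.70) = 0.5244, Φ⁻¹(0.10) = -1.2816
d' = z(H) − z(FA) = 0.5244 − (-1.2816) = 1.8060

d' = 1.806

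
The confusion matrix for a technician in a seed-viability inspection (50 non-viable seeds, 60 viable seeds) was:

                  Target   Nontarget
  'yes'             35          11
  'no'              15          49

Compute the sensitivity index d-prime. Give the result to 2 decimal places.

d-prime = 1.43

H = 35/50 = 0.7000
FA = 11/60 = 0.1833
z(0.7000) = 0.524, z(0.1833) = -0.903
d' = z(H) − z(FA) = 0.524 − (-0.903) = 1.427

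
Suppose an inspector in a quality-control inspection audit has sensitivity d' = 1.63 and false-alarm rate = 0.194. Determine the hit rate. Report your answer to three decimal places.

hit rate = 0.778

z(false-alarm rate) = z(0.194) = -0.8633
z(H) = z(FA) + d' = -0.8633 + 1.63 = 0.7667
hit rate = Φ(0.7667) = 0.7784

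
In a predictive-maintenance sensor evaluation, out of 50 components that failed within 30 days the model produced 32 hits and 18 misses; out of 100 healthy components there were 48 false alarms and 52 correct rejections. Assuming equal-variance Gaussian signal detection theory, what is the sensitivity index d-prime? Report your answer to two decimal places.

d-prime = 0.41

H = 32/50 = 0.6400
FA = 48/100 = 0.4800
Φ⁻¹(H) = 0.3585
Φ⁻¹(FA) = -0.0502
d' = z(H) − z(FA) = 0.3585 − (-0.0502) = 0.4087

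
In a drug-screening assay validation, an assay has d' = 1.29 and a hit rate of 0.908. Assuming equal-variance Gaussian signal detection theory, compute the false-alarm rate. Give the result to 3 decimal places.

false-alarm rate = 0.515

z(hit rate) = z(0.908) = 1.3285
z(FA) = z(H) − d' = 1.3285 − 1.29 = 0.0385
false-alarm rate = Φ(0.0385) = 0.5154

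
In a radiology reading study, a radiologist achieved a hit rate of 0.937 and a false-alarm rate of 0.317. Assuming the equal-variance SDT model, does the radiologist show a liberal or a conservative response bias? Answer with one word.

z(H) = 1.530, z(FA) = -0.476
c = −½·(z(H) + z(FA)) = -0.527
c < 0 → liberal criterion (biased toward responding “yes”).

liberal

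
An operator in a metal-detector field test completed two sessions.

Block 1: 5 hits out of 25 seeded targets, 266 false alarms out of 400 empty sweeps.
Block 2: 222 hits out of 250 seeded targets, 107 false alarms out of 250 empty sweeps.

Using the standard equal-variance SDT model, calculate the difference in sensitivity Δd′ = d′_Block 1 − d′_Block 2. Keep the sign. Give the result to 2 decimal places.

Δd′ = -2.67

Block 1: z(0.2000) = -0.842, z(0.6650) = 0.426, d' = -1.268
Block 2: z(0.8880) = 1.216, z(0.4280) = -0.181, d' = 1.397
Δd' = d'_Block 1 − d'_Block 2 = -1.268 − 1.397 = -2.665
Block 2 has the higher sensitivity.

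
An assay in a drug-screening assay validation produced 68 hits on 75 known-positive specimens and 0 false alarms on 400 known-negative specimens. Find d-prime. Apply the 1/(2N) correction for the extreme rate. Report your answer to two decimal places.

The false-alarm rate is 0/400 = 0, so apply the 1/(2N) correction: FA → 1/(2·400) = 0.00125.
z(H) = z(0.90667) = 1.321
z(FA) = z(0.00125) = -3.023
d' = 1.321 − (-3.023) = 4.344

d-prime = 4.34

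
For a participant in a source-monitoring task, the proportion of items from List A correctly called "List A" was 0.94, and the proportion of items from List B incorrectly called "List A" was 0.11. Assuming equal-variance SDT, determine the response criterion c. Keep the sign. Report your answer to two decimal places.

z(H) = z(0.94) = 1.555
z(FA) = z(0.11) = -1.227
c = −½·[z(H) + z(FA)] = −0.5 × (1.555 + (-1.227)) = -0.164
c < 0: the participant has a liberal response bias.

c = -0.16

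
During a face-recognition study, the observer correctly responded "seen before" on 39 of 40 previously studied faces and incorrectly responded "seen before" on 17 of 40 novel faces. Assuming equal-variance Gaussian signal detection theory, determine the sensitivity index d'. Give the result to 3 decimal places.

H = 39/40 = 0.9750
FA = 17/40 = 0.4250
Φ⁻¹(H) = Φ⁻¹(0.9750) = 1.9600
Φ⁻¹(FA) = Φ⁻¹(0.4250) = -0.1891
d' = z(H) − z(FA) = 1.9600 − (-0.1891) = 2.1491

d' = 2.149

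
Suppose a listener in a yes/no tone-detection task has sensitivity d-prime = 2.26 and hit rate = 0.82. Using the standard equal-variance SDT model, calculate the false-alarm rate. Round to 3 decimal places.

z(hit rate) = z(0.82) = 0.9154
z(FA) = z(H) − d' = 0.9154 − 2.26 = -1.3446
false-alarm rate = Φ(-1.3446) = 0.0894

false-alarm rate = 0.089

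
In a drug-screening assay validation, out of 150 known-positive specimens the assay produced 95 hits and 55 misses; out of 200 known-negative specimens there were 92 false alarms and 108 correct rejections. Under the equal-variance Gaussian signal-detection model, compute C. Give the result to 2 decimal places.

C = -0.12

H = 95/150 = 0.6333
FA = 92/200 = 0.4600
z(0.6333) = 0.3406, z(0.4600) = -0.1004
c = −½·[z(H) + z(FA)] = −0.5 × (0.3406 + (-0.1004)) = -0.1201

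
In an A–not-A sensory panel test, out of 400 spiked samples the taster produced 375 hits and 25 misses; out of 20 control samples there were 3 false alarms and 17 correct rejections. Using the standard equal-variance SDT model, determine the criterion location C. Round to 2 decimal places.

H = 375/400 = 0.9375
FA = 3/20 = 0.1500
z(H) = z(0.9375) = 1.5341
z(FA) = z(0.1500) = -1.0364
c = −½·[z(H) + z(FA)] = −0.5 × (1.5341 + (-1.0364)) = -0.24885

C = -0.25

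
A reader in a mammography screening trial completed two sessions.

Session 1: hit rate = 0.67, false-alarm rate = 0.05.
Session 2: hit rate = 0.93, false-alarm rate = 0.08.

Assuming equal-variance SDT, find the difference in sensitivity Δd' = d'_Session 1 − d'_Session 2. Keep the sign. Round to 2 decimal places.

Δd' = -0.80

Session 1: z(0.67) = 0.440, z(0.05) = -1.645, d' = 2.085
Session 2: z(0.93) = 1.476, z(0.08) = -1.405, d' = 2.881
Δd' = d'_Session 1 − d'_Session 2 = 2.085 − 2.881 = -0.796
Session 2 has the higher sensitivity.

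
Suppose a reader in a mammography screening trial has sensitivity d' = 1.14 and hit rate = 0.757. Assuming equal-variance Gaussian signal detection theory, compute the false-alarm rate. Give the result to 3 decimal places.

false-alarm rate = 0.329

z(hit rate) = z(0.757) = 0.6967
z(FA) = z(H) − d' = 0.6967 − 1.14 = -0.4433
false-alarm rate = Φ(-0.4433) = 0.3288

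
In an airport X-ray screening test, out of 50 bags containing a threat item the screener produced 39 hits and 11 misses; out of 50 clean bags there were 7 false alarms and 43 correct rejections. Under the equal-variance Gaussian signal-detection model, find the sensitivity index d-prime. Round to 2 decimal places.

d-prime = 1.85

H = 39/50 = 0.7800
FA = 7/50 = 0.1400
Φ⁻¹(H) = 0.7722
Φ⁻¹(FA) = -1.0803
d' = z(H) − z(FA) = 0.7722 − (-1.0803) = 1.8525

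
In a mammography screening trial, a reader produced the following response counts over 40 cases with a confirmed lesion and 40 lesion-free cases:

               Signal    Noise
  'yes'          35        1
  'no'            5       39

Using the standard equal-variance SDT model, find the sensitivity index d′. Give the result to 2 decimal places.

d′ = 3.11

H = 35/40 = 0.8750
FA = 1/40 = 0.0250
z(H) = z(0.8750) = 1.150
z(FA) = z(0.0250) = -1.960
d' = z(H) − z(FA) = 1.150 − (-1.960) = 3.110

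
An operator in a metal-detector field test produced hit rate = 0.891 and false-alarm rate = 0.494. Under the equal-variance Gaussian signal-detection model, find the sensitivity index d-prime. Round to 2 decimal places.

z(H) = z(0.891) = 1.2319
z(FA) = z(0.494) = -0.0150
d' = z(H) − z(FA) = 1.2319 − (-0.0150) = 1.2469

d-prime = 1.25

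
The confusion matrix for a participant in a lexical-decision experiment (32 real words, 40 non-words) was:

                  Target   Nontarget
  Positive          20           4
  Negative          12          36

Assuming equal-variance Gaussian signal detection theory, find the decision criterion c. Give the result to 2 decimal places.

H = 20/32 = 0.6250
FA = 4/40 = 0.1000
z(H) = 0.3186
z(FA) = -1.2816
c = −½·[z(H) + z(FA)] = −0.5 × (0.3186 + (-1.2816)) = 0.4815

c = 0.48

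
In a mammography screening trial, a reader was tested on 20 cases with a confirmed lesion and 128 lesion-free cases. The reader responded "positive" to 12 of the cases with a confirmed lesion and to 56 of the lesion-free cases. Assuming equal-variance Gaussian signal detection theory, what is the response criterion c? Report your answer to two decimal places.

c = -0.05

H = 12/20 = 0.6000
FA = 56/128 = 0.4375
z(H) = 0.2533
z(FA) = -0.1573
c = −½·[z(H) + z(FA)] = −0.5 × (0.2533 + (-0.1573)) = -0.0480
c < 0: the reader has a liberal response bias.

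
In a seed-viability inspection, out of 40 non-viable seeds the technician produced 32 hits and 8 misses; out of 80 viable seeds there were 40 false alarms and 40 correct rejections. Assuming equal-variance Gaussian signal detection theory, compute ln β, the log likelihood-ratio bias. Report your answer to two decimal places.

H = 32/40 = 0.8000
FA = 40/80 = 0.5000
z(H) = z(0.8000) = 0.842
z(FA) = z(0.5000) = 0.000
ln β = −½·[z(H)² − z(FA)²] = −0.5 × (0.709 − 0.000) = -0.3545

ln β = -0.35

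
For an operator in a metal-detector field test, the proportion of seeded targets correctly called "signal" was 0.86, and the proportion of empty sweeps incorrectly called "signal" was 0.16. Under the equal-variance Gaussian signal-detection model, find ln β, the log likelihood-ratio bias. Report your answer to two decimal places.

ln β = -0.09

z(0.86) = 1.080, z(0.16) = -0.994
ln β = −½·[z(H)² − z(FA)²] = −0.5 × (1.166 − 0.988) = -0.089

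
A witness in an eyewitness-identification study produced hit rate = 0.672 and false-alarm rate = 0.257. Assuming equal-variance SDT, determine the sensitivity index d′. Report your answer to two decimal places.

Φ⁻¹(H) = Φ⁻¹(0.672) = 0.4454
Φ⁻¹(FA) = Φ⁻¹(0.257) = -0.6526
d' = z(H) − z(FA) = 0.4454 − (-0.6526) = 1.0980

d′ = 1.10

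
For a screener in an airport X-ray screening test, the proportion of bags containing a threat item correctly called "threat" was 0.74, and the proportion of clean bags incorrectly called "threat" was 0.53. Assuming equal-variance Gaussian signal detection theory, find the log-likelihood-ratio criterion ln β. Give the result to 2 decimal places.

ln β = -0.20

z(H) = z(0.74) = 0.643
z(FA) = z(0.53) = 0.075
ln β = −½·[z(H)² − z(FA)²] = −0.5 × (0.413 − 0.006) = -0.2035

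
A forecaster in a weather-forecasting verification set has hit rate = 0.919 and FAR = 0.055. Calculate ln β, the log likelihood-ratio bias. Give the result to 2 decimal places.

z(H) = z(0.919) = 1.398
z(FA) = z(0.055) = -1.598
ln β = −½·[z(H)² − z(FA)²] = −0.5 × (1.954 − 2.554) = 0.300

ln β = 0.30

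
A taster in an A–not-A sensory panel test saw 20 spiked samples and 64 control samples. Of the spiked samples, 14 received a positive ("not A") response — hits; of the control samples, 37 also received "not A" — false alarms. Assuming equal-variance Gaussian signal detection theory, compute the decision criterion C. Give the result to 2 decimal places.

H = 14/20 = 0.7000
FA = 37/64 = 0.5781
z(H) = z(0.7000) = 0.5244
z(FA) = z(0.5781) = 0.1970
c = −½·[z(H) + z(FA)] = −0.5 × (0.5244 + 0.1970) = -0.3607

C = -0.36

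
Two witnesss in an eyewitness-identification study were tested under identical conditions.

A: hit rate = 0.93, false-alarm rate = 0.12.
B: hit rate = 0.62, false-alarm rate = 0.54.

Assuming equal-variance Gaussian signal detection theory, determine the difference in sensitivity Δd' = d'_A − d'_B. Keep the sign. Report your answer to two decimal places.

Δd' = 2.45

A: z(0.93) = 1.476, z(0.12) = -1.175, d' = 2.651
B: z(0.62) = 0.305, z(0.54) = 0.100, d' = 0.205
Δd' = d'_A − d'_B = 2.651 − 0.205 = 2.446
A has the higher sensitivity.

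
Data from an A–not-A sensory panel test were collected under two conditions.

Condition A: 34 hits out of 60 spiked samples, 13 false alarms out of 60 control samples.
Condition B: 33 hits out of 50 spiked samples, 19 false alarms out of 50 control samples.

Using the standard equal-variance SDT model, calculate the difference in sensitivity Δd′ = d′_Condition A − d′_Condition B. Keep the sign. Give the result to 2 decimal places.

Δd′ = 0.23

Condition A: z(0.5667) = 0.168, z(0.2167) = -0.783, d' = 0.951
Condition B: z(0.6600) = 0.412, z(0.3800) = -0.305, d' = 0.717
Δd' = d'_Condition A − d'_Condition B = 0.951 − 0.717 = 0.234
Condition A has the higher sensitivity.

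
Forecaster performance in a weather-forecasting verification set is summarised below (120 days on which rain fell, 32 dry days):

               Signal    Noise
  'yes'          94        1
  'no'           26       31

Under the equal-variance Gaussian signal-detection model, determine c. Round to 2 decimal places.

H = 94/120 = 0.7833
FA = 1/32 = 0.0312
z(H) = 0.7834
z(FA) = -1.8634
c = −½·[z(H) + z(FA)] = −0.5 × (0.7834 + (-1.8634)) = 0.5400

c = 0.54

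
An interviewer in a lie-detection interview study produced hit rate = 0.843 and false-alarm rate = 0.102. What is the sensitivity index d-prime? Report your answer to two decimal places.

z(H) = 1.007
z(FA) = -1.270
d' = z(H) − z(FA) = 1.007 − (-1.270) = 2.277

d-prime = 2.28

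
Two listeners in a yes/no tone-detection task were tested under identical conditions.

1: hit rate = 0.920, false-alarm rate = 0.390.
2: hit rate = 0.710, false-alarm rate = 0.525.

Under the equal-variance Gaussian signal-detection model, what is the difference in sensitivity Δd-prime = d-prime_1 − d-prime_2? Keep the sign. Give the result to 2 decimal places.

1: z(0.920) = 1.405, z(0.390) = -0.279, d' = 1.684
2: z(0.710) = 0.553, z(0.525) = 0.063, d' = 0.490
Δd' = d'_1 − d'_2 = 1.684 − 0.490 = 1.194
1 has the higher sensitivity.

Δd-prime = 1.19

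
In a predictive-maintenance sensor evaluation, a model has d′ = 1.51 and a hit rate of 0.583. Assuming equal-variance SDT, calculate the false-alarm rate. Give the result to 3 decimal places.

z(hit rate) = z(0.583) = 0.2096
z(FA) = z(H) − d' = 0.2096 − 1.51 = -1.3004
false-alarm rate = Φ(-1.3004) = 0.0967

false-alarm rate = 0.097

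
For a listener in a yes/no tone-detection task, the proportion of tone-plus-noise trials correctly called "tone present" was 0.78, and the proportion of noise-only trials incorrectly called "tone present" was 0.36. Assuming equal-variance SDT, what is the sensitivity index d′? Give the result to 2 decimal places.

z(H) = z(0.78) = 0.772
z(FA) = z(0.36) = -0.358
d' = z(H) − z(FA) = 0.772 − (-0.358) = 1.130

d′ = 1.13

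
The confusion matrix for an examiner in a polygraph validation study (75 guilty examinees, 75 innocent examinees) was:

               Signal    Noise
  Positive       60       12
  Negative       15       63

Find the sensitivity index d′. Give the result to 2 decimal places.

d′ = 1.84

H = 60/75 = 0.8000
FA = 12/75 = 0.1600
Φ⁻¹(H) = Φ⁻¹(0.8000) = 0.8416
Φ⁻¹(FA) = Φ⁻¹(0.1600) = -0.9945
d' = z(H) − z(FA) = 0.8416 − (-0.9945) = 1.8361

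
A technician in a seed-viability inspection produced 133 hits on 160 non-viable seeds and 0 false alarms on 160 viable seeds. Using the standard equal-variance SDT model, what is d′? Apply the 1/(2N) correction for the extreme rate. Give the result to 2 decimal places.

The false-alarm rate is 0/160 = 0, so apply the 1/(2N) correction: FA → 1/(2·160) = 0.00313.
z(H) = z(0.83125) = 0.959
z(FA) = z(0.00313) = -2.734
d' = 0.959 − (-2.734) = 3.693

d′ = 3.69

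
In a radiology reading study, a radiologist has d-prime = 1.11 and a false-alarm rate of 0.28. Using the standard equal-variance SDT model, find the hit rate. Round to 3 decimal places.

hit rate = 0.701

z(false-alarm rate) = z(0.28) = -0.5828
z(H) = z(FA) + d' = -0.5828 + 1.11 = 0.5272
hit rate = Φ(0.5272) = 0.7010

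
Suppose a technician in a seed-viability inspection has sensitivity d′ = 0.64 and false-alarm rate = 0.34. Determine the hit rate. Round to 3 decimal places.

hit rate = 0.590

z(false-alarm rate) = z(0.34) = -0.4125
z(H) = z(FA) + d' = -0.4125 + 0.64 = 0.2275
hit rate = Φ(0.2275) = 0.5900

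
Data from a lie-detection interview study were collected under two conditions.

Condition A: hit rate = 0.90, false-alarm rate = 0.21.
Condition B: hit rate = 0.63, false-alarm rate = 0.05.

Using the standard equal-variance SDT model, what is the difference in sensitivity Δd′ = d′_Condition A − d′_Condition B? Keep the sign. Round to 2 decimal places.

Δd′ = 0.11

Condition A: z(0.90) = 1.282, z(0.21) = -0.806, d' = 2.088
Condition B: z(0.63) = 0.332, z(0.05) = -1.645, d' = 1.977
Δd' = d'_Condition A − d'_Condition B = 2.088 − 1.977 = 0.111
Condition A has the higher sensitivity.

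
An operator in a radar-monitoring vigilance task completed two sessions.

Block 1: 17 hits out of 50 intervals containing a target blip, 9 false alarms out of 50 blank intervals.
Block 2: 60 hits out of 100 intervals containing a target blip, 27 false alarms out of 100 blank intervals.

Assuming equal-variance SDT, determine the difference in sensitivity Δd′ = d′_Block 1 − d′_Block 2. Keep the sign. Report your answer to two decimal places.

Block 1: z(0.3400) = -0.412, z(0.1800) = -0.915, d' = 0.503
Block 2: z(0.6000) = 0.253, z(0.2700) = -0.613, d' = 0.866
Δd' = d'_Block 1 − d'_Block 2 = 0.503 − 0.866 = -0.363
Block 2 has the higher sensitivity.

Δd′ = -0.36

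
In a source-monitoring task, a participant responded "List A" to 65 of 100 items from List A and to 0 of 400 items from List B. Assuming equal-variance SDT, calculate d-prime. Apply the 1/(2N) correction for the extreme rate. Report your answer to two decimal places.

The false-alarm rate is 0/400 = 0, so apply the 1/(2N) correction: FA → 1/(2·400) = 0.00125.
z(H) = z(0.65000) = 0.385
z(FA) = z(0.00125) = -3.023
d' = 0.385 − (-3.023) = 3.408

d-prime = 3.41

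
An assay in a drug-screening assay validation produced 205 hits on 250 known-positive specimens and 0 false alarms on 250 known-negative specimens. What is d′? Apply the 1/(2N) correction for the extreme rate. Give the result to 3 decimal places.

d′ = 3.794

The false-alarm rate is 0/250 = 0, so apply the 1/(2N) correction: FA → 1/(2·250) = 0.00200.
z(H) = z(0.82000) = 0.9154
z(FA) = z(0.00200) = -2.8782
d' = 0.9154 − (-2.8782) = 3.7936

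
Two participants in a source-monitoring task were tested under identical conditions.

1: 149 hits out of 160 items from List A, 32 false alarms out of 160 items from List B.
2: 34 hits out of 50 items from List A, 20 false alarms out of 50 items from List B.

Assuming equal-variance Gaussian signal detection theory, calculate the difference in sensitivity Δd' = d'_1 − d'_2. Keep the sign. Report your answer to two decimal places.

Δd' = 1.61

1: z(0.9313) = 1.486, z(0.2000) = -0.842, d' = 2.328
2: z(0.6800) = 0.468, z(0.4000) = -0.253, d' = 0.721
Δd' = d'_1 − d'_2 = 2.328 − 0.721 = 1.607
1 has the higher sensitivity.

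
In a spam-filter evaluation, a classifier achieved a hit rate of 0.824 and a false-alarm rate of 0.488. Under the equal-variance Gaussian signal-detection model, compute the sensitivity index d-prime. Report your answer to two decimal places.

d-prime = 0.96

Φ⁻¹(H) = Φ⁻¹(0.824) = 0.9307
Φ⁻¹(FA) = Φ⁻¹(0.488) = -0.0301
d' = z(H) − z(FA) = 0.9307 − (-0.0301) = 0.9608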